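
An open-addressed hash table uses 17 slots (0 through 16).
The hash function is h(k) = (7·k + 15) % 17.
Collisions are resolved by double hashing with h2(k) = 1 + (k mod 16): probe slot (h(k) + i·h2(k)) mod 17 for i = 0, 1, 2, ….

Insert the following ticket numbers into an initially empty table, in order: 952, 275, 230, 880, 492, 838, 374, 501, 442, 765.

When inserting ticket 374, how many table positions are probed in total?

952 hashes to 15; slot 15 is free → place at 15.
275 hashes to 2; slot 2 is free → place at 2.
230 hashes to 10; slot 10 is free → place at 10.
880 hashes to 4; slot 4 is free → place at 4.
492 hashes to 8; slot 8 is free → place at 8.
838 hashes to 16; slot 16 is free → place at 16.
374 hashes to 15, h2=7; 15 taken → place at 5.
501 hashes to 3; slot 3 is free → place at 3.
442 hashes to 15, h2=11; 15 taken → place at 9.
765 hashes to 15, h2=14; 15 taken → place at 12.
Table: [_, _, 275, 501, 880, 374, _, _, 492, 442, 230, _, 765, _, _, 952, 838]

2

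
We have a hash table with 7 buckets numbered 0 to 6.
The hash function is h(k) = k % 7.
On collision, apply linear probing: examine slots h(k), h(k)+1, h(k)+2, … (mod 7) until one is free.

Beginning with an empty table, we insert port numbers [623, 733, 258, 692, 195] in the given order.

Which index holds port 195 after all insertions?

2

623 hashes to 0; slot 0 is free -> place at 0.
733 hashes to 5; slot 5 is free -> place at 5.
258 hashes to 6; slot 6 is free -> place at 6.
692 hashes to 6; 6,0 taken -> place at 1.
195 hashes to 6; 6,0,1 taken -> place at 2.
Table: [623, 692, 195, ∅, ∅, 733, 258]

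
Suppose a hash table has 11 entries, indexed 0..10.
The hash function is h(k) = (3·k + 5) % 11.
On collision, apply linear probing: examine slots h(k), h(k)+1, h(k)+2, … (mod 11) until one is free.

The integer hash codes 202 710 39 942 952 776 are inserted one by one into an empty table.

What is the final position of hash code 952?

202 hashes to 6; slot 6 is free -> place at 6.
710 hashes to 1; slot 1 is free -> place at 1.
39 hashes to 1; 1 taken -> place at 2.
942 hashes to 4; slot 4 is free -> place at 4.
952 hashes to 1; 1,2 taken -> place at 3.
776 hashes to 1; 1,2,3,4 taken -> place at 5.
Table: [∅, 710, 39, 952, 942, 776, 202, ∅, ∅, ∅, ∅]

3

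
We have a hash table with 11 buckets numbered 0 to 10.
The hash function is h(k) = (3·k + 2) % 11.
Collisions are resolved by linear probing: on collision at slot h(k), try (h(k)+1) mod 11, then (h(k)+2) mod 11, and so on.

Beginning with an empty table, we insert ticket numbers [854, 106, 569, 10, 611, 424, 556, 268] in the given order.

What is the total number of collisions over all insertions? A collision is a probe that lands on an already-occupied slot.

10

854 hashes to 1; slot 1 is free -> place at 1.
106 hashes to 1; 1 taken -> place at 2.
569 hashes to 4; slot 4 is free -> place at 4.
10 hashes to 10; slot 10 is free -> place at 10.
611 hashes to 9; slot 9 is free -> place at 9.
424 hashes to 9; 9,10 taken -> place at 0.
556 hashes to 9; 9,10,0,1,2 taken -> place at 3.
268 hashes to 3; 3,4 taken -> place at 5.
Table: [424, 854, 106, 556, 569, 268, _, _, _, 611, 10]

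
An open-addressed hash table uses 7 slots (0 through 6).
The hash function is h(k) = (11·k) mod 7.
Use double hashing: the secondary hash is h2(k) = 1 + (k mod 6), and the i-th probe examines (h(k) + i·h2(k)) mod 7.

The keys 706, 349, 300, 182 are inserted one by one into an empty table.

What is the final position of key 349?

706 hashes to 3; slot 3 is free -> place at 3.
349 hashes to 3, h2=2; 3 taken -> place at 5.
300 hashes to 3, h2=1; 3 taken -> place at 4.
182 hashes to 0; slot 0 is free -> place at 0.
Table: [182, ., ., 706, 300, 349, .]

5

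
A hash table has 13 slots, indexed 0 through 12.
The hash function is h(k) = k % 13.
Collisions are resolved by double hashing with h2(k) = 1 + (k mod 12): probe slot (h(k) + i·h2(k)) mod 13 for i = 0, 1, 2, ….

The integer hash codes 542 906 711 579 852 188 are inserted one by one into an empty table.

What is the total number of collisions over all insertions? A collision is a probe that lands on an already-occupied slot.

3

542 hashes to 9; slot 9 is free -> place at 9.
906 hashes to 9, h2=7; 9 taken -> place at 3.
711 hashes to 9, h2=4; 9 taken -> place at 0.
579 hashes to 7; slot 7 is free -> place at 7.
852 hashes to 7, h2=1; 7 taken -> place at 8.
188 hashes to 6; slot 6 is free -> place at 6.
Table: [711, _, _, 906, _, _, 188, 579, 852, 542, _, _, _]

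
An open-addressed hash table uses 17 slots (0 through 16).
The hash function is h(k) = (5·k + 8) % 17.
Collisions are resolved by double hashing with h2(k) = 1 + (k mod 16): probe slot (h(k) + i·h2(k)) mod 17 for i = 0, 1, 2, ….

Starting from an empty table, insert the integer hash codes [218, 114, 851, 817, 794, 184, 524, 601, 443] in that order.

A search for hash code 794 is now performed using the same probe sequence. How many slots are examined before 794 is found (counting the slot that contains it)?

218 hashes to 10; slot 10 is free -> place at 10.
114 hashes to 0; slot 0 is free -> place at 0.
851 hashes to 13; slot 13 is free -> place at 13.
817 hashes to 13, h2=2; 13 taken -> place at 15.
794 hashes to 0, h2=11; 0 taken -> place at 11.
184 hashes to 10, h2=9; 10 taken -> place at 2.
524 hashes to 10, h2=13; 10 taken -> place at 6.
601 hashes to 4; slot 4 is free -> place at 4.
443 hashes to 13, h2=12; 13 taken -> place at 8.
Table: [114, ., 184, ., 601, ., 524, ., 443, ., 218, 794, ., 851, ., 817, .]
Lookup 794: h=0, h2=11, probe 0,11 → found at 11.

2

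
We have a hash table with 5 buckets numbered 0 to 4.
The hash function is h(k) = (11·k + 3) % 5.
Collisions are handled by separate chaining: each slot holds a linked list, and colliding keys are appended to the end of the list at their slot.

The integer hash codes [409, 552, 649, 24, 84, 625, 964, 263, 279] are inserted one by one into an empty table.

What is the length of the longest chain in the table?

6

Insert 409: h=2, bucket 2 empty → new chain.
Insert 552: h=0, bucket 0 empty → new chain.
Insert 649: h=2, bucket 2 nonempty → append to chain.
Insert 24: h=2, bucket 2 nonempty → append to chain.
Insert 84: h=2, bucket 2 nonempty → append to chain.
Insert 625: h=3, bucket 3 empty → new chain.
Insert 964: h=2, bucket 2 nonempty → append to chain.
Insert 263: h=1, bucket 1 empty → new chain.
Insert 279: h=2, bucket 2 nonempty → append to chain.
Final buckets:
0: 552
1: 263
2: 409 -> 649 -> 24 -> 84 -> 964 -> 279
3: 625
4: _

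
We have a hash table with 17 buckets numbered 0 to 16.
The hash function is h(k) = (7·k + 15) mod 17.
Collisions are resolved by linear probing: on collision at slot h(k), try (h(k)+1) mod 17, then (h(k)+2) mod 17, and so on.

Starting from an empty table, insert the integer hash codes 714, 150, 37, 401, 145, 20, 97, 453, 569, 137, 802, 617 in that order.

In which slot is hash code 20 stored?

3

714 hashes to 15; slot 15 is free -> place at 15.
150 hashes to 11; slot 11 is free -> place at 11.
37 hashes to 2; slot 2 is free -> place at 2.
401 hashes to 0; slot 0 is free -> place at 0.
145 hashes to 10; slot 10 is free -> place at 10.
20 hashes to 2; 2 taken -> place at 3.
97 hashes to 14; slot 14 is free -> place at 14.
453 hashes to 7; slot 7 is free -> place at 7.
569 hashes to 3; 3 taken -> place at 4.
137 hashes to 5; slot 5 is free -> place at 5.
802 hashes to 2; 2,3,4,5 taken -> place at 6.
617 hashes to 16; slot 16 is free -> place at 16.
Table: [401, —, 37, 20, 569, 137, 802, 453, —, —, 145, 150, —, —, 97, 714, 617]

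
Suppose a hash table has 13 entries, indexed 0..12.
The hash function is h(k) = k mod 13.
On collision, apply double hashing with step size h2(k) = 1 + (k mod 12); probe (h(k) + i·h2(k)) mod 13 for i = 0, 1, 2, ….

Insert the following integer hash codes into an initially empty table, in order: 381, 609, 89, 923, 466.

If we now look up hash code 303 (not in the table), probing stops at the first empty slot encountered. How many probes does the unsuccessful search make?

381 hashes to 4; slot 4 is free -> place at 4.
609 hashes to 11; slot 11 is free -> place at 11.
89 hashes to 11, h2=6; 11,4 taken -> place at 10.
923 hashes to 0; slot 0 is free -> place at 0.
466 hashes to 11, h2=11; 11 taken -> place at 9.
Table: [923, —, —, —, 381, —, —, —, —, 466, 89, 609, —]
Lookup 303: h=4, h2=4, probe 4,8 → slot 8 empty, not found.

2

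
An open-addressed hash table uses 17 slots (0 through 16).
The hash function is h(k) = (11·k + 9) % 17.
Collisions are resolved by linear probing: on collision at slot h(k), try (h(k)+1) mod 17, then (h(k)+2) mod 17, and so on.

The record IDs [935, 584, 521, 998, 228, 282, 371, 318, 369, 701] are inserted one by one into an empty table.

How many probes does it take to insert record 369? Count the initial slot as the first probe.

935 hashes to 9; slot 9 is free → place at 9.
584 hashes to 7; slot 7 is free → place at 7.
521 hashes to 11; slot 11 is free → place at 11.
998 hashes to 5; slot 5 is free → place at 5.
228 hashes to 1; slot 1 is free → place at 1.
282 hashes to 0; slot 0 is free → place at 0.
371 hashes to 10; slot 10 is free → place at 10.
318 hashes to 5; 5 taken → place at 6.
369 hashes to 5; 5,6,7 taken → place at 8.
701 hashes to 2; slot 2 is free → place at 2.
Table: [282, 228, 701, ., ., 998, 318, 584, 369, 935, 371, 521, ., ., ., ., .]

4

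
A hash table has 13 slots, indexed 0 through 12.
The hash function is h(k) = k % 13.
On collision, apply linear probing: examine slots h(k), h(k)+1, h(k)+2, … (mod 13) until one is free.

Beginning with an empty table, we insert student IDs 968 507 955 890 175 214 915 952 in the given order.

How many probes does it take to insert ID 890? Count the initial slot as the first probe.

968 hashes to 6; slot 6 is free → place at 6.
507 hashes to 0; slot 0 is free → place at 0.
955 hashes to 6; 6 taken → place at 7.
890 hashes to 6; 6,7 taken → place at 8.
175 hashes to 6; 6,7,8 taken → place at 9.
214 hashes to 6; 6,7,8,9 taken → place at 10.
915 hashes to 5; slot 5 is free → place at 5.
952 hashes to 3; slot 3 is free → place at 3.
Table: [507, —, —, 952, —, 915, 968, 955, 890, 175, 214, —, —]

3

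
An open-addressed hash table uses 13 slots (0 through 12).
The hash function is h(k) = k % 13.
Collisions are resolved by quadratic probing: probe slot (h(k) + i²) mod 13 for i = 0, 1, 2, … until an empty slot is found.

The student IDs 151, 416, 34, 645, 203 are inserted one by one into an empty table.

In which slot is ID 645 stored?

151: h=8 → slot 8
416: h=0 → slot 0
34: h=8, probe 8,9 → slot 9
645: h=8, probe 8,9,12 → slot 12
203: h=8, probe 8,9,12,4 → slot 4
Table: [416, ., ., ., 203, ., ., ., 151, 34, ., ., 645]

12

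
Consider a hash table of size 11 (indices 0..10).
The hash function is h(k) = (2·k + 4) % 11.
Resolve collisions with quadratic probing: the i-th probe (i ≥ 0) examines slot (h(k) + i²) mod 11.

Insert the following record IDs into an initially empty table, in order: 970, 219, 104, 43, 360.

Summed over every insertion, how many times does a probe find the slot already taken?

2

Insert 970: h=8, slot 8 empty -> index 8.
Insert 219: h=2, slot 2 empty -> index 2.
Insert 104: h=3, slot 3 empty -> index 3.
Insert 43: h=2, slots 2,3 occupied -> index 6.
Insert 360: h=9, slot 9 empty -> index 9.
Table: [., ., 219, 104, ., ., 43, ., 970, 360, .]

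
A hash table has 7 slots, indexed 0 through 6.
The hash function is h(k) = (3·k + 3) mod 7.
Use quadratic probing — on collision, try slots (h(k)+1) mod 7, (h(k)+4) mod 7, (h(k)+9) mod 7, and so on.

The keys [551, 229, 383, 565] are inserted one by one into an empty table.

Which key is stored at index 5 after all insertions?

Insert 551: h=4, slot 4 empty => index 4.
Insert 229: h=4, slot 4 occupied => index 5.
Insert 383: h=4, slots 4,5 occupied => index 1.
Insert 565: h=4, slots 4,5,1 occupied => index 6.
Table: [-, 383, -, -, 551, 229, 565]

229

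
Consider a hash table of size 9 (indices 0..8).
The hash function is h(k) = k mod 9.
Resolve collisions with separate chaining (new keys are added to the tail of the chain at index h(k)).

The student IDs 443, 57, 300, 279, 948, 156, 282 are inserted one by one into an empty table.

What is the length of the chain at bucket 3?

Insert 443: h=2, bucket 2 empty -> new chain.
Insert 57: h=3, bucket 3 empty -> new chain.
Insert 300: h=3, bucket 3 nonempty -> append to chain.
Insert 279: h=0, bucket 0 empty -> new chain.
Insert 948: h=3, bucket 3 nonempty -> append to chain.
Insert 156: h=3, bucket 3 nonempty -> append to chain.
Insert 282: h=3, bucket 3 nonempty -> append to chain.
Final buckets:
0: 279
1: —
2: 443
3: 57 -> 300 -> 948 -> 156 -> 282
4: —
5: —
6: —
7: —
8: —

5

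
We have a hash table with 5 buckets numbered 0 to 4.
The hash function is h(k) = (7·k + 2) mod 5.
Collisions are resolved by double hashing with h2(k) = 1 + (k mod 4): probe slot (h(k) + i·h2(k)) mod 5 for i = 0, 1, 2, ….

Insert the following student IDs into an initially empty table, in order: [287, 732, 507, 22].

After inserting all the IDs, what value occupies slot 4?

22

Insert 287: h=1, slot 1 empty -> index 1.
Insert 732: h=1, h2=1, slot 1 occupied -> index 2.
Insert 507: h=1, h2=4, slot 1 occupied -> index 0.
Insert 22: h=1, h2=3, slot 1 occupied -> index 4.
Table: [507, 287, 732, _, 22]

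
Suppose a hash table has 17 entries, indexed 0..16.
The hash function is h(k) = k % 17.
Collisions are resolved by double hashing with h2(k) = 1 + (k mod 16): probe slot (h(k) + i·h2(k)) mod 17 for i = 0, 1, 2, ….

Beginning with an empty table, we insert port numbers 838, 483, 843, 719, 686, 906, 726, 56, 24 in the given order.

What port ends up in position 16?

906

838: h=5 -> slot 5
483: h=7 -> slot 7
843: h=10 -> slot 10
719: h=5, h2=16, probe 5,4 -> slot 4
686: h=6 -> slot 6
906: h=5, h2=11, probe 5,16 -> slot 16
726: h=12 -> slot 12
56: h=5, h2=9, probe 5,14 -> slot 14
24: h=7, h2=9, probe 7,16,8 -> slot 8
Table: [., ., ., ., 719, 838, 686, 483, 24, ., 843, ., 726, ., 56, ., 906]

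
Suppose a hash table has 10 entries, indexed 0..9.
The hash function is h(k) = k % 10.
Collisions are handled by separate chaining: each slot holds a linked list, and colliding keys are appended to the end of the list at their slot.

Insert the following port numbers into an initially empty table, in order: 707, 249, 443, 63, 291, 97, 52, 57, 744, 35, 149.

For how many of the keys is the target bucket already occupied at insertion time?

4

707 -> bucket 7
249 -> bucket 9
443 -> bucket 3
63 -> bucket 3 (collision)
291 -> bucket 1
97 -> bucket 7 (collision)
52 -> bucket 2
57 -> bucket 7 (collision)
744 -> bucket 4
35 -> bucket 5
149 -> bucket 9 (collision)
Final buckets:
0: _
1: 291
2: 52
3: 443 -> 63
4: 744
5: 35
6: _
7: 707 -> 97 -> 57
8: _
9: 249 -> 149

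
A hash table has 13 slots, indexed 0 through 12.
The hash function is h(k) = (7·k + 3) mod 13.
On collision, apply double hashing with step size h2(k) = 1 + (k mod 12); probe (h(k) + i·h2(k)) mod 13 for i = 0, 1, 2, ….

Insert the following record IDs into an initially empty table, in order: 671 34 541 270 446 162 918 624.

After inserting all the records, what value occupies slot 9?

541

Insert 671: h=7, slot 7 empty → index 7.
Insert 34: h=7, h2=11, slot 7 occupied → index 5.
Insert 541: h=7, h2=2, slot 7 occupied → index 9.
Insert 270: h=8, slot 8 empty → index 8.
Insert 446: h=5, h2=3, slots 5,8 occupied → index 11.
Insert 162: h=6, slot 6 empty → index 6.
Insert 918: h=7, h2=7, slot 7 occupied → index 1.
Insert 624: h=3, slot 3 empty → index 3.
Table: [∅, 918, ∅, 624, ∅, 34, 162, 671, 270, 541, ∅, 446, ∅]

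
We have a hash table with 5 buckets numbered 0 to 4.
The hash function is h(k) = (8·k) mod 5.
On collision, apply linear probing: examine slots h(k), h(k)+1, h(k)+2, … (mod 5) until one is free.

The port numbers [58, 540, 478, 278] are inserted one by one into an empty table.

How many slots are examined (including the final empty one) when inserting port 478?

3

Insert 58: h=4, slot 4 empty → index 4.
Insert 540: h=0, slot 0 empty → index 0.
Insert 478: h=4, slots 4,0 occupied → index 1.
Insert 278: h=4, slots 4,0,1 occupied → index 2.
Table: [540, 478, 278, -, 58]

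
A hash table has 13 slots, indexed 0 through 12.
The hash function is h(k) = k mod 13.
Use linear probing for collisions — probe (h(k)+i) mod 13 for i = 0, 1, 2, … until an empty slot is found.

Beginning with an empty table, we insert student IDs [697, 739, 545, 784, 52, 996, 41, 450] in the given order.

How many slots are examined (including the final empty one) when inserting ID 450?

3

Insert 697: h=8, slot 8 empty => index 8.
Insert 739: h=11, slot 11 empty => index 11.
Insert 545: h=12, slot 12 empty => index 12.
Insert 784: h=4, slot 4 empty => index 4.
Insert 52: h=0, slot 0 empty => index 0.
Insert 996: h=8, slot 8 occupied => index 9.
Insert 41: h=2, slot 2 empty => index 2.
Insert 450: h=8, slots 8,9 occupied => index 10.
Table: [52, —, 41, —, 784, —, —, —, 697, 996, 450, 739, 545]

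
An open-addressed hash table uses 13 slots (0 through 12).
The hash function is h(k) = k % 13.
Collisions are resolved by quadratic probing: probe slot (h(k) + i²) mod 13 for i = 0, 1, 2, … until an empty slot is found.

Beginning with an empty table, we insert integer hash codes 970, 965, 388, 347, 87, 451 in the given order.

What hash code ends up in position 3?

965

Insert 970: h=8, slot 8 empty → index 8.
Insert 965: h=3, slot 3 empty → index 3.
Insert 388: h=11, slot 11 empty → index 11.
Insert 347: h=9, slot 9 empty → index 9.
Insert 87: h=9, slot 9 occupied → index 10.
Insert 451: h=9, slots 9,10 occupied → index 0.
Table: [451, ., ., 965, ., ., ., ., 970, 347, 87, 388, .]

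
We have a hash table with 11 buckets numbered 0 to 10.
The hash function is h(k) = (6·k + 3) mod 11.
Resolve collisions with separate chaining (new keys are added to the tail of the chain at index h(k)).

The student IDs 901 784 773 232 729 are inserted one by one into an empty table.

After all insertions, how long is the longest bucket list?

3

Insert 901: h=8, bucket 8 empty -> new chain.
Insert 784: h=10, bucket 10 empty -> new chain.
Insert 773: h=10, bucket 10 nonempty -> append to chain.
Insert 232: h=9, bucket 9 empty -> new chain.
Insert 729: h=10, bucket 10 nonempty -> append to chain.
Final buckets:
0: —
1: —
2: —
3: —
4: —
5: —
6: —
7: —
8: 901
9: 232
10: 784 -> 773 -> 729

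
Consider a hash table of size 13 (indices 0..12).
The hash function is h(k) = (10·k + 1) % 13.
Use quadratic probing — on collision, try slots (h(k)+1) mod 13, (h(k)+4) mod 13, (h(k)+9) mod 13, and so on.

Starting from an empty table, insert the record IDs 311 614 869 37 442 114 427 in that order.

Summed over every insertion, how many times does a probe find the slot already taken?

3

311 hashes to 4; slot 4 is free -> place at 4.
614 hashes to 5; slot 5 is free -> place at 5.
869 hashes to 7; slot 7 is free -> place at 7.
37 hashes to 7; 7 taken -> place at 8.
442 hashes to 1; slot 1 is free -> place at 1.
114 hashes to 10; slot 10 is free -> place at 10.
427 hashes to 7; 7,8 taken -> place at 11.
Table: [∅, 442, ∅, ∅, 311, 614, ∅, 869, 37, ∅, 114, 427, ∅]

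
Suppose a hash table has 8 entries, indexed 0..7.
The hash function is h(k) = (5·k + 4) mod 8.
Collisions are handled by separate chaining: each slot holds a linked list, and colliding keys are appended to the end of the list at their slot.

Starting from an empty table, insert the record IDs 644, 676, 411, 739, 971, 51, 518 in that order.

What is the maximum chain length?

4

644 → bucket 0
676 → bucket 0 (collision)
411 → bucket 3
739 → bucket 3 (collision)
971 → bucket 3 (collision)
51 → bucket 3 (collision)
518 → bucket 2
Final buckets:
0: 644 -> 676
1: .
2: 518
3: 411 -> 739 -> 971 -> 51
4: .
5: .
6: .
7: .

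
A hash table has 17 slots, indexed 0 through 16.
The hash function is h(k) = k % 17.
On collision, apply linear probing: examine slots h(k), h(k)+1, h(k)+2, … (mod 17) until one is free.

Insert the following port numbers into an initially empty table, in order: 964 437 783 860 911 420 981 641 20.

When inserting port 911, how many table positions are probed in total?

2

964 hashes to 12; slot 12 is free → place at 12.
437 hashes to 12; 12 taken → place at 13.
783 hashes to 1; slot 1 is free → place at 1.
860 hashes to 10; slot 10 is free → place at 10.
911 hashes to 10; 10 taken → place at 11.
420 hashes to 12; 12,13 taken → place at 14.
981 hashes to 12; 12,13,14 taken → place at 15.
641 hashes to 12; 12,13,14,15 taken → place at 16.
20 hashes to 3; slot 3 is free → place at 3.
Table: [-, 783, -, 20, -, -, -, -, -, -, 860, 911, 964, 437, 420, 981, 641]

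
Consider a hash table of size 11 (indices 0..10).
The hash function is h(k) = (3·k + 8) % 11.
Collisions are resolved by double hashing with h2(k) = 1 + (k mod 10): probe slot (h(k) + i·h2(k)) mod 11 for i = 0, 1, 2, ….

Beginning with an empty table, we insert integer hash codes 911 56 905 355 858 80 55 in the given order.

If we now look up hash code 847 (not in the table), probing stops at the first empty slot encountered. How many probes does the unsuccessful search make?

2

Insert 911: h=2, slot 2 empty → index 2.
Insert 56: h=0, slot 0 empty → index 0.
Insert 905: h=6, slot 6 empty → index 6.
Insert 355: h=6, h2=6, slot 6 occupied → index 1.
Insert 858: h=8, slot 8 empty → index 8.
Insert 80: h=6, h2=1, slot 6 occupied → index 7.
Insert 55: h=8, h2=6, slot 8 occupied → index 3.
Table: [56, 355, 911, 55, ., ., 905, 80, 858, ., .]
Lookup 847: h=8, h2=8, probe 8,5 → slot 5 empty, not found.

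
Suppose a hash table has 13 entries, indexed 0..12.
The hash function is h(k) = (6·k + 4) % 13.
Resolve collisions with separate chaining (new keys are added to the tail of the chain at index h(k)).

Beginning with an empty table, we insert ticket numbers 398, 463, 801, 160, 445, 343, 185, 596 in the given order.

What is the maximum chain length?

Insert 398: h=0, bucket 0 empty → new chain.
Insert 463: h=0, bucket 0 nonempty → append to chain.
Insert 801: h=0, bucket 0 nonempty → append to chain.
Insert 160: h=2, bucket 2 empty → new chain.
Insert 445: h=9, bucket 9 empty → new chain.
Insert 343: h=8, bucket 8 empty → new chain.
Insert 185: h=9, bucket 9 nonempty → append to chain.
Insert 596: h=5, bucket 5 empty → new chain.
Final buckets:
0: 398 -> 463 -> 801
1: .
2: 160
3: .
4: .
5: 596
6: .
7: .
8: 343
9: 445 -> 185
10: .
11: .
12: .

3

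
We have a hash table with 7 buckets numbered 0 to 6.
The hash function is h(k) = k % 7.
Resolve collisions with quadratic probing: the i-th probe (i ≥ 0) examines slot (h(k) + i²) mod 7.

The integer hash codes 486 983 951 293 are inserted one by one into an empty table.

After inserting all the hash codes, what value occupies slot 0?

Insert 486: h=3, slot 3 empty → index 3.
Insert 983: h=3, slot 3 occupied → index 4.
Insert 951: h=6, slot 6 empty → index 6.
Insert 293: h=6, slot 6 occupied → index 0.
Table: [293, —, —, 486, 983, —, 951]

293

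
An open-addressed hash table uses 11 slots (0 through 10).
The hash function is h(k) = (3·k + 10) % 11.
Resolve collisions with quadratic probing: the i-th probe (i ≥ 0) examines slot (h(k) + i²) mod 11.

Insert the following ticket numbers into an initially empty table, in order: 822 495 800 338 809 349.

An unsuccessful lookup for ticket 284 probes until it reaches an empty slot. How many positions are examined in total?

Insert 822: h=1, slot 1 empty => index 1.
Insert 495: h=10, slot 10 empty => index 10.
Insert 800: h=1, slot 1 occupied => index 2.
Insert 338: h=1, slots 1,2 occupied => index 5.
Insert 809: h=6, slot 6 empty => index 6.
Insert 349: h=1, slots 1,2,5,10,6 occupied => index 4.
Table: [., 822, 800, ., 349, 338, 809, ., ., ., 495]
Lookup 284: h=4, probe 4,5,8 → slot 8 empty, not found.

3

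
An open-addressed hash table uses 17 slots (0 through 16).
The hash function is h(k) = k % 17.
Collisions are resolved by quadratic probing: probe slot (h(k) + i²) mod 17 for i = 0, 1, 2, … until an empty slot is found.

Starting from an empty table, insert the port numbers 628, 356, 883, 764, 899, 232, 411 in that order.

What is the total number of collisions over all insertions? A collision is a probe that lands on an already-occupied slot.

Insert 628: h=16, slot 16 empty -> index 16.
Insert 356: h=16, slot 16 occupied -> index 0.
Insert 883: h=16, slots 16,0 occupied -> index 3.
Insert 764: h=16, slots 16,0,3 occupied -> index 8.
Insert 899: h=15, slot 15 empty -> index 15.
Insert 232: h=11, slot 11 empty -> index 11.
Insert 411: h=3, slot 3 occupied -> index 4.
Table: [356, _, _, 883, 411, _, _, _, 764, _, _, 232, _, _, _, 899, 628]

7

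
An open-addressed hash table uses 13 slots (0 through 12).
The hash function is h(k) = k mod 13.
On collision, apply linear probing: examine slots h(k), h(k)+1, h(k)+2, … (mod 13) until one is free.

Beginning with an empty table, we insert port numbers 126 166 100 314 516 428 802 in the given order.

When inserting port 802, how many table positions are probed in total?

6

Insert 126: h=9, slot 9 empty => index 9.
Insert 166: h=10, slot 10 empty => index 10.
Insert 100: h=9, slots 9,10 occupied => index 11.
Insert 314: h=2, slot 2 empty => index 2.
Insert 516: h=9, slots 9,10,11 occupied => index 12.
Insert 428: h=12, slot 12 occupied => index 0.
Insert 802: h=9, slots 9,10,11,12,0 occupied => index 1.
Table: [428, 802, 314, ., ., ., ., ., ., 126, 166, 100, 516]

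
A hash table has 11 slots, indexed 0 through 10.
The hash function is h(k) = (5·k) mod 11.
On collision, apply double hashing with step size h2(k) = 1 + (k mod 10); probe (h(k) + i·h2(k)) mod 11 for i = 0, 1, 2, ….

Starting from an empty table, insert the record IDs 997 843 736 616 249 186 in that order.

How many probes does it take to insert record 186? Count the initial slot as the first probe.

4

997: h=2 -> slot 2
843: h=2, h2=4, probe 2,6 -> slot 6
736: h=6, h2=7, probe 6,2,9 -> slot 9
616: h=0 -> slot 0
249: h=2, h2=10, probe 2,1 -> slot 1
186: h=6, h2=7, probe 6,2,9,5 -> slot 5
Table: [616, 249, 997, _, _, 186, 843, _, _, 736, _]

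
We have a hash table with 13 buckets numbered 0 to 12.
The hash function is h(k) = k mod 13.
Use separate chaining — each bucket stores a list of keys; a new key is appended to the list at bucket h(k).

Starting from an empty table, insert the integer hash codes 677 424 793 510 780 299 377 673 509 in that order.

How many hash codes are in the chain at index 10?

677 → bucket 1
424 → bucket 8
793 → bucket 0
510 → bucket 3
780 → bucket 0 (collision)
299 → bucket 0 (collision)
377 → bucket 0 (collision)
673 → bucket 10
509 → bucket 2
Final buckets:
0: 793 -> 780 -> 299 -> 377
1: 677
2: 509
3: 510
4: -
5: -
6: -
7: -
8: 424
9: -
10: 673
11: -
12: -

1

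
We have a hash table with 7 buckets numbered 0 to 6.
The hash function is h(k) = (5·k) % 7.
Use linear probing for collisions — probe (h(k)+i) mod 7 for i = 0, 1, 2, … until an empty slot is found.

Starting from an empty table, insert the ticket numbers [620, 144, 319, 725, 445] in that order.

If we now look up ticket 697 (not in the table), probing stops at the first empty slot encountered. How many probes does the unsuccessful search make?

620: h=6 → slot 6
144: h=6, probe 6,0 → slot 0
319: h=6, probe 6,0,1 → slot 1
725: h=6, probe 6,0,1,2 → slot 2
445: h=6, probe 6,0,1,2,3 → slot 3
Table: [144, 319, 725, 445, ∅, ∅, 620]
Lookup 697: h=6, probe 6,0,1,2,3,4 → slot 4 empty, not found.

6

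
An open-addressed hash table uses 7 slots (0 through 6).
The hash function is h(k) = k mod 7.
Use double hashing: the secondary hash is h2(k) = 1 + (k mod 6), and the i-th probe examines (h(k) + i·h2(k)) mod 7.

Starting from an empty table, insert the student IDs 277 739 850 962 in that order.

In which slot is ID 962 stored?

2

277 hashes to 4; slot 4 is free -> place at 4.
739 hashes to 4, h2=2; 4 taken -> place at 6.
850 hashes to 3; slot 3 is free -> place at 3.
962 hashes to 3, h2=3; 3,6 taken -> place at 2.
Table: [_, _, 962, 850, 277, _, 739]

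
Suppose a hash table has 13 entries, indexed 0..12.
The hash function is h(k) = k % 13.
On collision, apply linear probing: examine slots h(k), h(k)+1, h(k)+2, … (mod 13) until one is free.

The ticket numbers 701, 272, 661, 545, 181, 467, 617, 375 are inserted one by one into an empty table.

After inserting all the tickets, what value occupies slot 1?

545

701: h=12 => slot 12
272: h=12, probe 12,0 => slot 0
661: h=11 => slot 11
545: h=12, probe 12,0,1 => slot 1
181: h=12, probe 12,0,1,2 => slot 2
467: h=12, probe 12,0,1,2,3 => slot 3
617: h=6 => slot 6
375: h=11, probe 11,12,0,1,2,3,4 => slot 4
Table: [272, 545, 181, 467, 375, ∅, 617, ∅, ∅, ∅, ∅, 661, 701]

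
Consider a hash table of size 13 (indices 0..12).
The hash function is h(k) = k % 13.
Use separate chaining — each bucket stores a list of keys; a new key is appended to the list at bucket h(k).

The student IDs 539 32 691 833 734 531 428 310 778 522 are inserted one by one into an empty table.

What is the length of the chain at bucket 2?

Insert 539: h=6, bucket 6 empty → new chain.
Insert 32: h=6, bucket 6 nonempty → append to chain.
Insert 691: h=2, bucket 2 empty → new chain.
Insert 833: h=1, bucket 1 empty → new chain.
Insert 734: h=6, bucket 6 nonempty → append to chain.
Insert 531: h=11, bucket 11 empty → new chain.
Insert 428: h=12, bucket 12 empty → new chain.
Insert 310: h=11, bucket 11 nonempty → append to chain.
Insert 778: h=11, bucket 11 nonempty → append to chain.
Insert 522: h=2, bucket 2 nonempty → append to chain.
Final buckets:
0: _
1: 833
2: 691 -> 522
3: _
4: _
5: _
6: 539 -> 32 -> 734
7: _
8: _
9: _
10: _
11: 531 -> 310 -> 778
12: 428

2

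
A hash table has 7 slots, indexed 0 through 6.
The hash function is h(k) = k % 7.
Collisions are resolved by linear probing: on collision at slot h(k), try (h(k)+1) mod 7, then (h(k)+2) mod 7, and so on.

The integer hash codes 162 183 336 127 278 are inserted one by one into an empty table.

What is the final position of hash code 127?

3

Insert 162: h=1, slot 1 empty -> index 1.
Insert 183: h=1, slot 1 occupied -> index 2.
Insert 336: h=0, slot 0 empty -> index 0.
Insert 127: h=1, slots 1,2 occupied -> index 3.
Insert 278: h=5, slot 5 empty -> index 5.
Table: [336, 162, 183, 127, ., 278, .]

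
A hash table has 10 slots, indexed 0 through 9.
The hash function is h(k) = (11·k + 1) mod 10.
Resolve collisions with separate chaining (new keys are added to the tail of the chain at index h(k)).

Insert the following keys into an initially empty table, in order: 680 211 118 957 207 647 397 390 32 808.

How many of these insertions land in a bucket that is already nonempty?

5

680 -> bucket 1
211 -> bucket 2
118 -> bucket 9
957 -> bucket 8
207 -> bucket 8 (collision)
647 -> bucket 8 (collision)
397 -> bucket 8 (collision)
390 -> bucket 1 (collision)
32 -> bucket 3
808 -> bucket 9 (collision)
Final buckets:
0: —
1: 680 -> 390
2: 211
3: 32
4: —
5: —
6: —
7: —
8: 957 -> 207 -> 647 -> 397
9: 118 -> 808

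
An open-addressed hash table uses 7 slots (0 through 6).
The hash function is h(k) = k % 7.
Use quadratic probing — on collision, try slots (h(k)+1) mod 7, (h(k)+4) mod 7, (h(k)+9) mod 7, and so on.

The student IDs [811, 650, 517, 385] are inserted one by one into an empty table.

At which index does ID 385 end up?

811 hashes to 6; slot 6 is free -> place at 6.
650 hashes to 6; 6 taken -> place at 0.
517 hashes to 6; 6,0 taken -> place at 3.
385 hashes to 0; 0 taken -> place at 1.
Table: [650, 385, ∅, 517, ∅, ∅, 811]

1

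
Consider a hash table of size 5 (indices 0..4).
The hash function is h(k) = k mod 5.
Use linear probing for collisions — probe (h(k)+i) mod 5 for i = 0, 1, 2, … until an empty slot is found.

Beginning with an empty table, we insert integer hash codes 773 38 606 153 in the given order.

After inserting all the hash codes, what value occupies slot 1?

606

Insert 773: h=3, slot 3 empty -> index 3.
Insert 38: h=3, slot 3 occupied -> index 4.
Insert 606: h=1, slot 1 empty -> index 1.
Insert 153: h=3, slots 3,4 occupied -> index 0.
Table: [153, 606, ∅, 773, 38]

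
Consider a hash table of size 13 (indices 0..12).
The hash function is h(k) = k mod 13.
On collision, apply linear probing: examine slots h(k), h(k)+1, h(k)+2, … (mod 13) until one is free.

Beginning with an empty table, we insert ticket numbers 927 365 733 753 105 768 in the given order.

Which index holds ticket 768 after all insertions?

3

Insert 927: h=4, slot 4 empty -> index 4.
Insert 365: h=1, slot 1 empty -> index 1.
Insert 733: h=5, slot 5 empty -> index 5.
Insert 753: h=12, slot 12 empty -> index 12.
Insert 105: h=1, slot 1 occupied -> index 2.
Insert 768: h=1, slots 1,2 occupied -> index 3.
Table: [., 365, 105, 768, 927, 733, ., ., ., ., ., ., 753]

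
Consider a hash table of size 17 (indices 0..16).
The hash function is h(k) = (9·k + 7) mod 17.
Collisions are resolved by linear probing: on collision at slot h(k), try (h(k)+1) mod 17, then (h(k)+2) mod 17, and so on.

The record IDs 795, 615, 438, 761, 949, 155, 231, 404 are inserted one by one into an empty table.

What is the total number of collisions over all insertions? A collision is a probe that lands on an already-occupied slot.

795: h=5 → slot 5
615: h=0 → slot 0
438: h=5, probe 5,6 → slot 6
761: h=5, probe 5,6,7 → slot 7
949: h=14 → slot 14
155: h=8 → slot 8
231: h=12 → slot 12
404: h=5, probe 5,6,7,8,9 → slot 9
Table: [615, _, _, _, _, 795, 438, 761, 155, 404, _, _, 231, _, 949, _, _]

7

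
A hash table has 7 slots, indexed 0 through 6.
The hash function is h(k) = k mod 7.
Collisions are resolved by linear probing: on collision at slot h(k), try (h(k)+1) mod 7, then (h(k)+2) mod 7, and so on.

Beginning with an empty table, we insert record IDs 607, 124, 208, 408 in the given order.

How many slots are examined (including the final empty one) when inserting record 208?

3

Insert 607: h=5, slot 5 empty => index 5.
Insert 124: h=5, slot 5 occupied => index 6.
Insert 208: h=5, slots 5,6 occupied => index 0.
Insert 408: h=2, slot 2 empty => index 2.
Table: [208, _, 408, _, _, 607, 124]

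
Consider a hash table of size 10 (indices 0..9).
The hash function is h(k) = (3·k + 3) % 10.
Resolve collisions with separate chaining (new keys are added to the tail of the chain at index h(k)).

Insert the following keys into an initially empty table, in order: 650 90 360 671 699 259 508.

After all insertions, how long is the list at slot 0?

650 -> bucket 3
90 -> bucket 3 (collision)
360 -> bucket 3 (collision)
671 -> bucket 6
699 -> bucket 0
259 -> bucket 0 (collision)
508 -> bucket 7
Final buckets:
0: 699 -> 259
1: _
2: _
3: 650 -> 90 -> 360
4: _
5: _
6: 671
7: 508
8: _
9: _

2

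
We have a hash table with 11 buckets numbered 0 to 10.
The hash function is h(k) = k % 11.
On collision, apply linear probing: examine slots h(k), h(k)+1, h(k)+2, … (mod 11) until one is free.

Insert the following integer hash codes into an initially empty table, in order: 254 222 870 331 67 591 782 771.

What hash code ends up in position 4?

331

254: h=1 -> slot 1
222: h=2 -> slot 2
870: h=1, probe 1,2,3 -> slot 3
331: h=1, probe 1,2,3,4 -> slot 4
67: h=1, probe 1,2,3,4,5 -> slot 5
591: h=8 -> slot 8
782: h=1, probe 1,2,3,4,5,6 -> slot 6
771: h=1, probe 1,2,3,4,5,6,7 -> slot 7
Table: [∅, 254, 222, 870, 331, 67, 782, 771, 591, ∅, ∅]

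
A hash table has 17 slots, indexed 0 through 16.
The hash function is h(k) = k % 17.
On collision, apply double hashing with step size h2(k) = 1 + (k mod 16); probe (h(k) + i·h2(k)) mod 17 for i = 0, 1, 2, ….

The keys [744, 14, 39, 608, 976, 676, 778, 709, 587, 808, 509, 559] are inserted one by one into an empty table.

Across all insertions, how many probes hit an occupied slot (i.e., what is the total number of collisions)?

16

744 hashes to 13; slot 13 is free => place at 13.
14 hashes to 14; slot 14 is free => place at 14.
39 hashes to 5; slot 5 is free => place at 5.
608 hashes to 13, h2=1; 13,14 taken => place at 15.
976 hashes to 7; slot 7 is free => place at 7.
676 hashes to 13, h2=5; 13 taken => place at 1.
778 hashes to 13, h2=11; 13,7,1 taken => place at 12.
709 hashes to 12, h2=6; 12,1,7,13 taken => place at 2.
587 hashes to 9; slot 9 is free => place at 9.
808 hashes to 9, h2=9; 9,1 taken => place at 10.
509 hashes to 16; slot 16 is free => place at 16.
559 hashes to 15, h2=16; 15,14,13,12 taken => place at 11.
Table: [—, 676, 709, —, —, 39, —, 976, —, 587, 808, 559, 778, 744, 14, 608, 509]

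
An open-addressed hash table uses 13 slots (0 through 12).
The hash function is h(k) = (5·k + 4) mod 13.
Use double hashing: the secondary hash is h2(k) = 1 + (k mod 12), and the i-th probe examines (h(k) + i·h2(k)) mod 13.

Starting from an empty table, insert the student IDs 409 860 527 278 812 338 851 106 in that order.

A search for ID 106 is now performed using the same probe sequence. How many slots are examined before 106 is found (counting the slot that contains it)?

Insert 409: h=8, slot 8 empty -> index 8.
Insert 860: h=1, slot 1 empty -> index 1.
Insert 527: h=0, slot 0 empty -> index 0.
Insert 278: h=3, slot 3 empty -> index 3.
Insert 812: h=8, h2=9, slot 8 occupied -> index 4.
Insert 338: h=4, h2=3, slot 4 occupied -> index 7.
Insert 851: h=8, h2=12, slots 8,7 occupied -> index 6.
Insert 106: h=1, h2=11, slot 1 occupied -> index 12.
Table: [527, 860, —, 278, 812, —, 851, 338, 409, —, —, —, 106]
Lookup 106: h=1, h2=11, probe 1,12 → found at 12.

2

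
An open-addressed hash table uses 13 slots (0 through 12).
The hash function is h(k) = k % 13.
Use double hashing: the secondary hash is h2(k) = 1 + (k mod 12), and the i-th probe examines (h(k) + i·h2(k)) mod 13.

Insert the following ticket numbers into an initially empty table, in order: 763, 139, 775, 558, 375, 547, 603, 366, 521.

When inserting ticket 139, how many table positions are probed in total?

763: h=9 => slot 9
139: h=9, h2=8, probe 9,4 => slot 4
775: h=8 => slot 8
558: h=12 => slot 12
375: h=11 => slot 11
547: h=1 => slot 1
603: h=5 => slot 5
366: h=2 => slot 2
521: h=1, h2=6, probe 1,7 => slot 7
Table: [∅, 547, 366, ∅, 139, 603, ∅, 521, 775, 763, ∅, 375, 558]

2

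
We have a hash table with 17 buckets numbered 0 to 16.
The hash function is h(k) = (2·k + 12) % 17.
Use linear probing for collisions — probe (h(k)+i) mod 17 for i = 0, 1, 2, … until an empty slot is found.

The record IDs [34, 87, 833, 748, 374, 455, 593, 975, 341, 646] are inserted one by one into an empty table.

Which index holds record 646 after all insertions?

1

34 hashes to 12; slot 12 is free => place at 12.
87 hashes to 16; slot 16 is free => place at 16.
833 hashes to 12; 12 taken => place at 13.
748 hashes to 12; 12,13 taken => place at 14.
374 hashes to 12; 12,13,14 taken => place at 15.
455 hashes to 4; slot 4 is free => place at 4.
593 hashes to 8; slot 8 is free => place at 8.
975 hashes to 7; slot 7 is free => place at 7.
341 hashes to 14; 14,15,16 taken => place at 0.
646 hashes to 12; 12,13,14,15,16,0 taken => place at 1.
Table: [341, 646, —, —, 455, —, —, 975, 593, —, —, —, 34, 833, 748, 374, 87]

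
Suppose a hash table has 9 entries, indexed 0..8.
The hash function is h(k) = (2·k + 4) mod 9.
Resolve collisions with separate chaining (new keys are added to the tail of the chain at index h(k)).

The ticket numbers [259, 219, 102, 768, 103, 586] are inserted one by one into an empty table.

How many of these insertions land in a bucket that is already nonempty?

2

Insert 259: h=0, bucket 0 empty -> new chain.
Insert 219: h=1, bucket 1 empty -> new chain.
Insert 102: h=1, bucket 1 nonempty -> append to chain.
Insert 768: h=1, bucket 1 nonempty -> append to chain.
Insert 103: h=3, bucket 3 empty -> new chain.
Insert 586: h=6, bucket 6 empty -> new chain.
Final buckets:
0: 259
1: 219 -> 102 -> 768
2: —
3: 103
4: —
5: —
6: 586
7: —
8: —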